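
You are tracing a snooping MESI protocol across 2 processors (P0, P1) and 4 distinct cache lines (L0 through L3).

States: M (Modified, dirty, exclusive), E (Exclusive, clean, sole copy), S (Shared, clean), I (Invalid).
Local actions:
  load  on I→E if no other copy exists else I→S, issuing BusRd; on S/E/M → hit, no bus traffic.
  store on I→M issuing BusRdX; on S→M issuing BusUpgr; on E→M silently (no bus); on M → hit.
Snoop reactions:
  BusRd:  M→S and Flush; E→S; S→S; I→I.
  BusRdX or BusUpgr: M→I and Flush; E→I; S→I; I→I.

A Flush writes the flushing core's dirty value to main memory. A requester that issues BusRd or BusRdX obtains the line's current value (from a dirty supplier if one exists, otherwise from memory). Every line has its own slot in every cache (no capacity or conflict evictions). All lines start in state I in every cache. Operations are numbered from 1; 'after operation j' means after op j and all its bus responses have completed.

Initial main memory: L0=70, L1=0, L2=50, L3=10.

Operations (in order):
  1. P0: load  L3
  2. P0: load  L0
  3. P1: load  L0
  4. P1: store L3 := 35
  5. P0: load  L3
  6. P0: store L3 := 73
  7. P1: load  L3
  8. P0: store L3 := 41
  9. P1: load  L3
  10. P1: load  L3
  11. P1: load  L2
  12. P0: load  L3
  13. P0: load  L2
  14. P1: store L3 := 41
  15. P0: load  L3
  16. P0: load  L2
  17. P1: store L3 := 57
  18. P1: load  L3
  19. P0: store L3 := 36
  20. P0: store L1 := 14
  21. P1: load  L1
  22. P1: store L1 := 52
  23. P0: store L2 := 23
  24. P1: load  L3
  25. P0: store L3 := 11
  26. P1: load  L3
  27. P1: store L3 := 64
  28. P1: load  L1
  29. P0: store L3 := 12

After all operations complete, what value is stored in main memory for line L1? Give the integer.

memory[L1] = 14

step 1: P0: load  L3  ⟶  EI  (L3)  txn=BusRd  M[L3]=10
step 2: P0: load  L0  ⟶  EI  (L0)  txn=BusRd  M[L0]=70
step 3: P1: load  L0  ⟶  SS  (L0)  txn=BusRd  M[L0]=70
step 4: P1: store L3 := 35  ⟶  IM  (L3)  txn=BusRdX  M[L3]=10
step 5: P0: load  L3  ⟶  SS  (L3)  txn=BusRd+Flush  M[L3]=35
step 6: P0: store L3 := 73  ⟶  MI  (L3)  txn=BusUpgr  M[L3]=35
step 7: P1: load  L3  ⟶  SS  (L3)  txn=BusRd+Flush  M[L3]=73
step 8: P0: store L3 := 41  ⟶  MI  (L3)  txn=BusUpgr  M[L3]=73
step 9: P1: load  L3  ⟶  SS  (L3)  txn=BusRd+Flush  M[L3]=41
step 10: P1: load  L3  ⟶  SS  (L3)  txn=∅  M[L3]=41
step 11: P1: load  L2  ⟶  IE  (L2)  txn=BusRd  M[L2]=50
step 12: P0: load  L3  ⟶  SS  (L3)  txn=∅  M[L3]=41
step 13: P0: load  L2  ⟶  SS  (L2)  txn=BusRd  M[L2]=50
step 14: P1: store L3 := 41  ⟶  IM  (L3)  txn=BusUpgr  M[L3]=41
step 15: P0: load  L3  ⟶  SS  (L3)  txn=BusRd+Flush  M[L3]=41
step 16: P0: load  L2  ⟶  SS  (L2)  txn=∅  M[L2]=50
step 17: P1: store L3 := 57  ⟶  IM  (L3)  txn=BusUpgr  M[L3]=41
step 18: P1: load  L3  ⟶  IM  (L3)  txn=∅  M[L3]=41
step 19: P0: store L3 := 36  ⟶  MI  (L3)  txn=BusRdX+Flush  M[L3]=57
step 20: P0: store L1 := 14  ⟶  MI  (L1)  txn=BusRdX  M[L1]=0
step 21: P1: load  L1  ⟶  SS  (L1)  txn=BusRd+Flush  M[L1]=14
step 22: P1: store L1 := 52  ⟶  IM  (L1)  txn=BusUpgr  M[L1]=14
step 23: P0: store L2 := 23  ⟶  MI  (L2)  txn=BusUpgr  M[L2]=50
step 24: P1: load  L3  ⟶  SS  (L3)  txn=BusRd+Flush  M[L3]=36
step 25: P0: store L3 := 11  ⟶  MI  (L3)  txn=BusUpgr  M[L3]=36
step 26: P1: load  L3  ⟶  SS  (L3)  txn=BusRd+Flush  M[L3]=11
step 27: P1: store L3 := 64  ⟶  IM  (L3)  txn=BusUpgr  M[L3]=11
step 28: P1: load  L1  ⟶  IM  (L1)  txn=∅  M[L1]=14
step 29: P0: store L3 := 12  ⟶  MI  (L3)  txn=BusRdX+Flush  M[L3]=64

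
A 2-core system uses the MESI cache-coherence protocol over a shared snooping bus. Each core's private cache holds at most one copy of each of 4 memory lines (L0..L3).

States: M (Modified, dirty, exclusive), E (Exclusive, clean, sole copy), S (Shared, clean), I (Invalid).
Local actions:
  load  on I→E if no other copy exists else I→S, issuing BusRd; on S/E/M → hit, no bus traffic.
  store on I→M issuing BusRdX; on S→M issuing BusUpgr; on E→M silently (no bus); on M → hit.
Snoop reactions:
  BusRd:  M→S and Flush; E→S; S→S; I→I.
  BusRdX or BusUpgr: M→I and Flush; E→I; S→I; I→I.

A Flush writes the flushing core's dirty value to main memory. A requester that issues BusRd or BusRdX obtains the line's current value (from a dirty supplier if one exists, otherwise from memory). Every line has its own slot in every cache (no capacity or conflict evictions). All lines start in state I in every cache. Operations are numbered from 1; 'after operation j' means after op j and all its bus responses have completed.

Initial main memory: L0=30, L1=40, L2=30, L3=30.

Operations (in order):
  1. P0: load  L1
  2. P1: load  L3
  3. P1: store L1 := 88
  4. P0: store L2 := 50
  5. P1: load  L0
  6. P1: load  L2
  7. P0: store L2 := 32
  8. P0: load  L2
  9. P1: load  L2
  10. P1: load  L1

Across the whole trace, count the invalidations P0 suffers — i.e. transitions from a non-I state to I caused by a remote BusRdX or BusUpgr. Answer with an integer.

invalidations = 1

1. P0: load  L1  bus=[BusRd]  L1: P0=E P1=I  mem[L1]=40
2. P1: load  L3  bus=[BusRd]  L3: P0=I P1=E  mem[L3]=30
3. P1: store L1 := 88  bus=[BusRdX]  L1: P0=I P1=M  mem[L1]=40
4. P0: store L2 := 50  bus=[BusRdX]  L2: P0=M P1=I  mem[L2]=30
5. P1: load  L0  bus=[BusRd]  L0: P0=I P1=E  mem[L0]=30
6. P1: load  L2  bus=[BusRd,Flush]  L2: P0=S P1=S  mem[L2]=50
7. P0: store L2 := 32  bus=[BusUpgr]  L2: P0=M P1=I  mem[L2]=50
8. P0: load  L2  bus=[-]  L2: P0=M P1=I  mem[L2]=50
9. P1: load  L2  bus=[BusRd,Flush]  L2: P0=S P1=S  mem[L2]=32
10. P1: load  L1  bus=[-]  L1: P0=I P1=M  mem[L1]=40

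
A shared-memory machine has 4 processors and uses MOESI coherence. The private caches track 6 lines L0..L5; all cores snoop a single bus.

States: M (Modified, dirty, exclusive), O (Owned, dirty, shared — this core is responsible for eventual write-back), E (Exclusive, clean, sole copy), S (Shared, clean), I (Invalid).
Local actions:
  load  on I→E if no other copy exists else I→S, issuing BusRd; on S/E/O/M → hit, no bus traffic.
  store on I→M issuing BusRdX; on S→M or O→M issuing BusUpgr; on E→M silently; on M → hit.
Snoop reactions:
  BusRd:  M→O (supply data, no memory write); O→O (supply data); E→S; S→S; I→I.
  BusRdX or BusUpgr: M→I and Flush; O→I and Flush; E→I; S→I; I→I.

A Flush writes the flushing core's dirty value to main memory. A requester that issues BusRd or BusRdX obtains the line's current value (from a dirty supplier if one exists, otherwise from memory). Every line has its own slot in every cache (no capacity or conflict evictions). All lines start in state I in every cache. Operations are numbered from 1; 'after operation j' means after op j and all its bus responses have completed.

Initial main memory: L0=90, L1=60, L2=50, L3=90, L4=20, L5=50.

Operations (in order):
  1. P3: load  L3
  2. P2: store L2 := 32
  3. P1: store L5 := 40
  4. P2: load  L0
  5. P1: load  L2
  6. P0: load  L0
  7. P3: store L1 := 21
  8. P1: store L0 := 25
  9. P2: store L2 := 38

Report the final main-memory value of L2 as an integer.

[1] P3: load  L3 | P0:I, P1:I, P2:I, P3:E(90) | bus: BusRd
[2] P2: store L2 := 32 | P0:I, P1:I, P2:M(32), P3:I | bus: BusRdX
[3] P1: store L5 := 40 | P0:I, P1:M(40), P2:I, P3:I | bus: BusRdX
[4] P2: load  L0 | P0:I, P1:I, P2:E(90), P3:I | bus: BusRd
[5] P1: load  L2 | P0:I, P1:S(32), P2:O(32), P3:I | bus: BusRd
[6] P0: load  L0 | P0:S(90), P1:I, P2:S(90), P3:I | bus: BusRd
[7] P3: store L1 := 21 | P0:I, P1:I, P2:I, P3:M(21) | bus: BusRdX
[8] P1: store L0 := 25 | P0:I, P1:M(25), P2:I, P3:I | bus: BusRdX
[9] P2: store L2 := 38 | P0:I, P1:I, P2:M(38), P3:I | bus: BusUpgr

memory[L2] = 50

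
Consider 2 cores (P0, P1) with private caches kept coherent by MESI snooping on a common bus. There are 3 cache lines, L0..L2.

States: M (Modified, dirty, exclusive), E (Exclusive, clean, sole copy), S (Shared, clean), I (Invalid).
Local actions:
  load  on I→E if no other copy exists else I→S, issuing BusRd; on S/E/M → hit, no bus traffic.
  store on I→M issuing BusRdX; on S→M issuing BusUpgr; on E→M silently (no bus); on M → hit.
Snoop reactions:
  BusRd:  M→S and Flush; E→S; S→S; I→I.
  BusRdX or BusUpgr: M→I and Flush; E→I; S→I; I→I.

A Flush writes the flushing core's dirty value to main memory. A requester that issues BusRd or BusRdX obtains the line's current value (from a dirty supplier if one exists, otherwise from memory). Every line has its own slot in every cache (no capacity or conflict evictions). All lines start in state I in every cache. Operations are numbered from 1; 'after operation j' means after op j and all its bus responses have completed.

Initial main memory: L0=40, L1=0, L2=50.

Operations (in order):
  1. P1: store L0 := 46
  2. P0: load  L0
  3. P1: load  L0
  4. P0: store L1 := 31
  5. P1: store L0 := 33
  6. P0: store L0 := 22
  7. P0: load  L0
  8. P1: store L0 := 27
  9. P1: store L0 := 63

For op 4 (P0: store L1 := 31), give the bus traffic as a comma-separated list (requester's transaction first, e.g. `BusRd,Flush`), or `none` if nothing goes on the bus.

step 1: P1: store L0 := 46  ⟶  IM  (L0)  txn=BusRdX  M[L0]=40
step 2: P0: load  L0  ⟶  SS  (L0)  txn=BusRd+Flush  M[L0]=46
step 3: P1: load  L0  ⟶  SS  (L0)  txn=∅  M[L0]=46
step 4: P0: store L1 := 31  ⟶  MI  (L1)  txn=BusRdX  M[L1]=0
step 5: P1: store L0 := 33  ⟶  IM  (L0)  txn=BusUpgr  M[L0]=46
step 6: P0: store L0 := 22  ⟶  MI  (L0)  txn=BusRdX+Flush  M[L0]=33
step 7: P0: load  L0  ⟶  MI  (L0)  txn=∅  M[L0]=33
step 8: P1: store L0 := 27  ⟶  IM  (L0)  txn=BusRdX+Flush  M[L0]=22
step 9: P1: store L0 := 63  ⟶  IM  (L0)  txn=∅  M[L0]=22

bus = BusRdX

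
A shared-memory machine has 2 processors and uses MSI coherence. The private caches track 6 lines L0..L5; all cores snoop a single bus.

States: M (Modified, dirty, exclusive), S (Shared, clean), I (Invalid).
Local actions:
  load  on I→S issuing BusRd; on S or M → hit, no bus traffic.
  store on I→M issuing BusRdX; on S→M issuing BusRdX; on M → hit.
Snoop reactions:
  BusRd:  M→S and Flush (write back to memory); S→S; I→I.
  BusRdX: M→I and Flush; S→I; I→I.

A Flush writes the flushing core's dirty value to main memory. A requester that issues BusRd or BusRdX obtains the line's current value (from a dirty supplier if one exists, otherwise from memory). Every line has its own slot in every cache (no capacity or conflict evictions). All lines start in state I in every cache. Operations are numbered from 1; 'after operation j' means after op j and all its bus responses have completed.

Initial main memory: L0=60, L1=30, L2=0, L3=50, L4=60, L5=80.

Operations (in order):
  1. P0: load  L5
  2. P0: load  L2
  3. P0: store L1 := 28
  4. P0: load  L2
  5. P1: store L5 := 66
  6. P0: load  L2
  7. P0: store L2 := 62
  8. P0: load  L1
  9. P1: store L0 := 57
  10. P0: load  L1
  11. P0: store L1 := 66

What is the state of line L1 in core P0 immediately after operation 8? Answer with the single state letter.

state = M

[1] P0: load  L5 | P0:S(80), P1:I | bus: BusRd
[2] P0: load  L2 | P0:S(0), P1:I | bus: BusRd
[3] P0: store L1 := 28 | P0:M(28), P1:I | bus: BusRdX
[4] P0: load  L2 | P0:S(0), P1:I | bus: none
[5] P1: store L5 := 66 | P0:I, P1:M(66) | bus: BusRdX
[6] P0: load  L2 | P0:S(0), P1:I | bus: none
[7] P0: store L2 := 62 | P0:M(62), P1:I | bus: BusRdX
[8] P0: load  L1 | P0:M(28), P1:I | bus: none
[9] P1: store L0 := 57 | P0:I, P1:M(57) | bus: BusRdX
[10] P0: load  L1 | P0:M(28), P1:I | bus: none
[11] P0: store L1 := 66 | P0:M(66), P1:I | bus: none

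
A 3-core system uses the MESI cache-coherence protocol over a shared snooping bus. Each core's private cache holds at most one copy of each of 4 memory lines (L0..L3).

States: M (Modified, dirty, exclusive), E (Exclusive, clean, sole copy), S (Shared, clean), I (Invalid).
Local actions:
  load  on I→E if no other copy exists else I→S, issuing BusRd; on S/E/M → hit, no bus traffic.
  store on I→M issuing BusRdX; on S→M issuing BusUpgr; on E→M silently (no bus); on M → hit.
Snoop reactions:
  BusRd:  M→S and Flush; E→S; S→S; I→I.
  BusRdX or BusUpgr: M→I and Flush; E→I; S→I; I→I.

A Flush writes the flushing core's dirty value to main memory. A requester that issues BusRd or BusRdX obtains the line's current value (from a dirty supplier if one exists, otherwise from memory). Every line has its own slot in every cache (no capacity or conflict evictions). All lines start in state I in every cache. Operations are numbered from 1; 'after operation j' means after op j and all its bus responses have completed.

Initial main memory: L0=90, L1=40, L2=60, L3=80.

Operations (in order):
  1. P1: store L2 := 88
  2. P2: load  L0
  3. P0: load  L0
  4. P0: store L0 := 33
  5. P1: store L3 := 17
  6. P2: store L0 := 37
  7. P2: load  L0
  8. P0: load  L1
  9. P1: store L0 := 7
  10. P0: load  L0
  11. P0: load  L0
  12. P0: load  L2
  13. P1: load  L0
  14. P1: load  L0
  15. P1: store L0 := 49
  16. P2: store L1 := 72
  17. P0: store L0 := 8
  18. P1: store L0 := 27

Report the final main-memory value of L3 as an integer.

memory[L3] = 80

1. P1: store L2 := 88  bus=[BusRdX]  L2: P0=I P1=M P2=I  mem[L2]=60
2. P2: load  L0  bus=[BusRd]  L0: P0=I P1=I P2=E  mem[L0]=90
3. P0: load  L0  bus=[BusRd]  L0: P0=S P1=I P2=S  mem[L0]=90
4. P0: store L0 := 33  bus=[BusUpgr]  L0: P0=M P1=I P2=I  mem[L0]=90
5. P1: store L3 := 17  bus=[BusRdX]  L3: P0=I P1=M P2=I  mem[L3]=80
6. P2: store L0 := 37  bus=[BusRdX,Flush]  L0: P0=I P1=I P2=M  mem[L0]=33
7. P2: load  L0  bus=[-]  L0: P0=I P1=I P2=M  mem[L0]=33
8. P0: load  L1  bus=[BusRd]  L1: P0=E P1=I P2=I  mem[L1]=40
9. P1: store L0 := 7  bus=[BusRdX,Flush]  L0: P0=I P1=M P2=I  mem[L0]=37
10. P0: load  L0  bus=[BusRd,Flush]  L0: P0=S P1=S P2=I  mem[L0]=7
11. P0: load  L0  bus=[-]  L0: P0=S P1=S P2=I  mem[L0]=7
12. P0: load  L2  bus=[BusRd,Flush]  L2: P0=S P1=S P2=I  mem[L2]=88
13. P1: load  L0  bus=[-]  L0: P0=S P1=S P2=I  mem[L0]=7
14. P1: load  L0  bus=[-]  L0: P0=S P1=S P2=I  mem[L0]=7
15. P1: store L0 := 49  bus=[BusUpgr]  L0: P0=I P1=M P2=I  mem[L0]=7
16. P2: store L1 := 72  bus=[BusRdX]  L1: P0=I P1=I P2=M  mem[L1]=40
17. P0: store L0 := 8  bus=[BusRdX,Flush]  L0: P0=M P1=I P2=I  mem[L0]=49
18. P1: store L0 := 27  bus=[BusRdX,Flush]  L0: P0=I P1=M P2=I  mem[L0]=8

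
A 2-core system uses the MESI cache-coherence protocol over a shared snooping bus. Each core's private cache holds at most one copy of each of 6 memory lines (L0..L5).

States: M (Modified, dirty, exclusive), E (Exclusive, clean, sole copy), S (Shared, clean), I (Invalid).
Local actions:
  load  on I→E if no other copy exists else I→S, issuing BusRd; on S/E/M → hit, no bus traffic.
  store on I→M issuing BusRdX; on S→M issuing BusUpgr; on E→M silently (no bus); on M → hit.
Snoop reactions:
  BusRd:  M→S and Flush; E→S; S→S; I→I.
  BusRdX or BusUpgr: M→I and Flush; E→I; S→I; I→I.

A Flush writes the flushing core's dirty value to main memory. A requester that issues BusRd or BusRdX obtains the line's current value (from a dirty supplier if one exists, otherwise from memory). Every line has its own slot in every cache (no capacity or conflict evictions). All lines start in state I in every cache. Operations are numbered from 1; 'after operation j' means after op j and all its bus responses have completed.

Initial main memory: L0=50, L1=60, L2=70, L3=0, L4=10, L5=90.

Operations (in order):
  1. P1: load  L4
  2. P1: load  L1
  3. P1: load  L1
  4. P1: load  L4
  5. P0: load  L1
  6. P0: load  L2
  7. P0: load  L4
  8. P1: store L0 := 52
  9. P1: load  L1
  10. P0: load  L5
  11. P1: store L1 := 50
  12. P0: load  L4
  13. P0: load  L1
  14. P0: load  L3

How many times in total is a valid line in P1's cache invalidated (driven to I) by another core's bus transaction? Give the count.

invalidations = 0

1. P1: load  L4  bus=[BusRd]  L4: P0=I P1=E  mem[L4]=10
2. P1: load  L1  bus=[BusRd]  L1: P0=I P1=E  mem[L1]=60
3. P1: load  L1  bus=[-]  L1: P0=I P1=E  mem[L1]=60
4. P1: load  L4  bus=[-]  L4: P0=I P1=E  mem[L4]=10
5. P0: load  L1  bus=[BusRd]  L1: P0=S P1=S  mem[L1]=60
6. P0: load  L2  bus=[BusRd]  L2: P0=E P1=I  mem[L2]=70
7. P0: load  L4  bus=[BusRd]  L4: P0=S P1=S  mem[L4]=10
8. P1: store L0 := 52  bus=[BusRdX]  L0: P0=I P1=M  mem[L0]=50
9. P1: load  L1  bus=[-]  L1: P0=S P1=S  mem[L1]=60
10. P0: load  L5  bus=[BusRd]  L5: P0=E P1=I  mem[L5]=90
11. P1: store L1 := 50  bus=[BusUpgr]  L1: P0=I P1=M  mem[L1]=60
12. P0: load  L4  bus=[-]  L4: P0=S P1=S  mem[L4]=10
13. P0: load  L1  bus=[BusRd,Flush]  L1: P0=S P1=S  mem[L1]=50
14. P0: load  L3  bus=[BusRd]  L3: P0=E P1=I  mem[L3]=0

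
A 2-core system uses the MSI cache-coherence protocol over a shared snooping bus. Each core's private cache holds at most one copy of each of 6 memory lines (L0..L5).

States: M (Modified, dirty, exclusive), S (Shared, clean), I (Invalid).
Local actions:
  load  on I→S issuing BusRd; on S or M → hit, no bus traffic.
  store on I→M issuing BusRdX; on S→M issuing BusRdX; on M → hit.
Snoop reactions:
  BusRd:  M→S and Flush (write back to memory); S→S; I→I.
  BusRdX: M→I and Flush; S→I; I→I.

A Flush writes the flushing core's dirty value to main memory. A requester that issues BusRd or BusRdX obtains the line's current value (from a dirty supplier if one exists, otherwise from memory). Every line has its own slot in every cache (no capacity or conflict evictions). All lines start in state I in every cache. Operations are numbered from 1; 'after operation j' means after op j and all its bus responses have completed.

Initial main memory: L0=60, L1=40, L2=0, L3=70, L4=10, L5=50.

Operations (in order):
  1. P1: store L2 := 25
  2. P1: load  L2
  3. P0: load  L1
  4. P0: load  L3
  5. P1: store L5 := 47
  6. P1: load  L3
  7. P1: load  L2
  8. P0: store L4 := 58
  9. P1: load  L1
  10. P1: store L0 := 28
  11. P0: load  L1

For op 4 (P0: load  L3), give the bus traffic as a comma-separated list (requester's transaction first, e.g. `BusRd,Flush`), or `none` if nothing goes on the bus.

bus = BusRd

  op1 P1: store L2 := 25 → I/M on L2; bus BusRdX; mem=0
  op2 P1: load  L2 → I/M on L2; bus (none); mem=0
  op3 P0: load  L1 → S/I on L1; bus BusRd; mem=40
  op4 P0: load  L3 → S/I on L3; bus BusRd; mem=70
  op5 P1: store L5 := 47 → I/M on L5; bus BusRdX; mem=50
  op6 P1: load  L3 → S/S on L3; bus BusRd; mem=70
  op7 P1: load  L2 → I/M on L2; bus (none); mem=0
  op8 P0: store L4 := 58 → M/I on L4; bus BusRdX; mem=10
  op9 P1: load  L1 → S/S on L1; bus BusRd; mem=40
  op10 P1: store L0 := 28 → I/M on L0; bus BusRdX; mem=60
  op11 P0: load  L1 → S/S on L1; bus (none); mem=40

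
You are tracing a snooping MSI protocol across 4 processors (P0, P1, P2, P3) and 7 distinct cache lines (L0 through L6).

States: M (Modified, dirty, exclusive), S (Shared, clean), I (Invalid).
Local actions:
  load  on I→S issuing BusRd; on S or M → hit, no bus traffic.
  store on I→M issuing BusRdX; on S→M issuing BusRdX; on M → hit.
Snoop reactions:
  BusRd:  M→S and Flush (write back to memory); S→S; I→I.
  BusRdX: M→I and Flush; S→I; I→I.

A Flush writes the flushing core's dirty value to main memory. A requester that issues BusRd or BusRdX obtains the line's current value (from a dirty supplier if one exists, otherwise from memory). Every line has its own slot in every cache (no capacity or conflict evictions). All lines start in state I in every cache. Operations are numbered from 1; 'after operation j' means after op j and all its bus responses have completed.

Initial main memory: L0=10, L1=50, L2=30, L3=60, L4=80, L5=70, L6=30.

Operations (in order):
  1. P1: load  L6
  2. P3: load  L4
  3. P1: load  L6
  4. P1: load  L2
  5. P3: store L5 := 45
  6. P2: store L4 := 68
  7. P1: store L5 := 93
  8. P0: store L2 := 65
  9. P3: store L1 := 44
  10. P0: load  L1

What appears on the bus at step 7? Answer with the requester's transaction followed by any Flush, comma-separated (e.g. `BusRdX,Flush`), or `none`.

bus = BusRdX,Flush

[1] P1: load  L6 | P0:I, P1:S(30), P2:I, P3:I | bus: BusRd
[2] P3: load  L4 | P0:I, P1:I, P2:I, P3:S(80) | bus: BusRd
[3] P1: load  L6 | P0:I, P1:S(30), P2:I, P3:I | bus: none
[4] P1: load  L2 | P0:I, P1:S(30), P2:I, P3:I | bus: BusRd
[5] P3: store L5 := 45 | P0:I, P1:I, P2:I, P3:M(45) | bus: BusRdX
[6] P2: store L4 := 68 | P0:I, P1:I, P2:M(68), P3:I | bus: BusRdX
[7] P1: store L5 := 93 | P0:I, P1:M(93), P2:I, P3:I | bus: BusRdX,Flush
[8] P0: store L2 := 65 | P0:M(65), P1:I, P2:I, P3:I | bus: BusRdX
[9] P3: store L1 := 44 | P0:I, P1:I, P2:I, P3:M(44) | bus: BusRdX
[10] P0: load  L1 | P0:S(44), P1:I, P2:I, P3:S(44) | bus: BusRd,Flush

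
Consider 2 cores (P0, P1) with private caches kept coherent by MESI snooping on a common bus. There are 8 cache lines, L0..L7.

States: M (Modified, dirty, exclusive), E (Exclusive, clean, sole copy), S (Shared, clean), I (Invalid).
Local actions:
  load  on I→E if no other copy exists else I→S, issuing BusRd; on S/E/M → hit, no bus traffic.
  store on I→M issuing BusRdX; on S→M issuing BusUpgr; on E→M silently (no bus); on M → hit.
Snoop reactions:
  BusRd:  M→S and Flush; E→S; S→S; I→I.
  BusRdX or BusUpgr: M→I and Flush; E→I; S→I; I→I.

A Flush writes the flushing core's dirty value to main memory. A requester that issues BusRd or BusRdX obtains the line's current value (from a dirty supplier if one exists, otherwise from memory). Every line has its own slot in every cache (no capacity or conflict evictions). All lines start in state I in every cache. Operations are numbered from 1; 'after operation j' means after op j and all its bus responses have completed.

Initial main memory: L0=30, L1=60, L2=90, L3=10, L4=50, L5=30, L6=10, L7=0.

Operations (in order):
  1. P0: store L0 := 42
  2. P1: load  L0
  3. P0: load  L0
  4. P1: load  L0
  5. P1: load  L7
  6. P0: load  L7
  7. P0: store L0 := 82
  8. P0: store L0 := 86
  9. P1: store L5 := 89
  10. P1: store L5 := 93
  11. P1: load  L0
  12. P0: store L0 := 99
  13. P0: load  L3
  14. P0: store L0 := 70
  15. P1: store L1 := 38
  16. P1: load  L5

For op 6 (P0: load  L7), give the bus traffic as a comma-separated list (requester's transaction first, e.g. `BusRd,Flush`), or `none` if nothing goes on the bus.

[1] P0: store L0 := 42 | P0:M(42), P1:I | bus: BusRdX
[2] P1: load  L0 | P0:S(42), P1:S(42) | bus: BusRd,Flush
[3] P0: load  L0 | P0:S(42), P1:S(42) | bus: none
[4] P1: load  L0 | P0:S(42), P1:S(42) | bus: none
[5] P1: load  L7 | P0:I, P1:E(0) | bus: BusRd
[6] P0: load  L7 | P0:S(0), P1:S(0) | bus: BusRd
[7] P0: store L0 := 82 | P0:M(82), P1:I | bus: BusUpgr
[8] P0: store L0 := 86 | P0:M(86), P1:I | bus: none
[9] P1: store L5 := 89 | P0:I, P1:M(89) | bus: BusRdX
[10] P1: store L5 := 93 | P0:I, P1:M(93) | bus: none
[11] P1: load  L0 | P0:S(86), P1:S(86) | bus: BusRd,Flush
[12] P0: store L0 := 99 | P0:M(99), P1:I | bus: BusUpgr
[13] P0: load  L3 | P0:E(10), P1:I | bus: BusRd
[14] P0: store L0 := 70 | P0:M(70), P1:I | bus: none
[15] P1: store L1 := 38 | P0:I, P1:M(38) | bus: BusRdX
[16] P1: load  L5 | P0:I, P1:M(93) | bus: none

bus = BusRd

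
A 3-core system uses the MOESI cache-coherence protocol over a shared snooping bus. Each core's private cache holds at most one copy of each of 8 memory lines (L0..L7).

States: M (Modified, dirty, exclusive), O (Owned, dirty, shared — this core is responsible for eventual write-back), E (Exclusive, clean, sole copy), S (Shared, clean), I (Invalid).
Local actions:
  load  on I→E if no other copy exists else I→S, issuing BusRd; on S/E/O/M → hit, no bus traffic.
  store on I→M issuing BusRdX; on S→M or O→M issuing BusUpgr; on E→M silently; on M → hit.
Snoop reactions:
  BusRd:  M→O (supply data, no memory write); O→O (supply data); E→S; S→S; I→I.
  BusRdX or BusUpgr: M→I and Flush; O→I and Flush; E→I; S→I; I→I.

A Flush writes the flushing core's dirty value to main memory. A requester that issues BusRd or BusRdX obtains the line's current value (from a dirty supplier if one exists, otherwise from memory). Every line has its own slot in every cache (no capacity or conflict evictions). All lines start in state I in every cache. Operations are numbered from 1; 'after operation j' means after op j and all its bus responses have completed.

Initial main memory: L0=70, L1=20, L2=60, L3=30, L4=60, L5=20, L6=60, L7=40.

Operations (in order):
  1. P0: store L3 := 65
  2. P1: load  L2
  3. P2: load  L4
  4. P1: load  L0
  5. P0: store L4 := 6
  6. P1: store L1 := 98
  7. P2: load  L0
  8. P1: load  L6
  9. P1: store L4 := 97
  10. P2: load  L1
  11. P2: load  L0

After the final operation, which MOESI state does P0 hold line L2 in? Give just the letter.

[1] P0: store L3 := 65 | P0:M(65), P1:I, P2:I | bus: BusRdX
[2] P1: load  L2 | P0:I, P1:E(60), P2:I | bus: BusRd
[3] P2: load  L4 | P0:I, P1:I, P2:E(60) | bus: BusRd
[4] P1: load  L0 | P0:I, P1:E(70), P2:I | bus: BusRd
[5] P0: store L4 := 6 | P0:M(6), P1:I, P2:I | bus: BusRdX
[6] P1: store L1 := 98 | P0:I, P1:M(98), P2:I | bus: BusRdX
[7] P2: load  L0 | P0:I, P1:S(70), P2:S(70) | bus: BusRd
[8] P1: load  L6 | P0:I, P1:E(60), P2:I | bus: BusRd
[9] P1: store L4 := 97 | P0:I, P1:M(97), P2:I | bus: BusRdX,Flush
[10] P2: load  L1 | P0:I, P1:O(98), P2:S(98) | bus: BusRd
[11] P2: load  L0 | P0:I, P1:S(70), P2:S(70) | bus: none

state = I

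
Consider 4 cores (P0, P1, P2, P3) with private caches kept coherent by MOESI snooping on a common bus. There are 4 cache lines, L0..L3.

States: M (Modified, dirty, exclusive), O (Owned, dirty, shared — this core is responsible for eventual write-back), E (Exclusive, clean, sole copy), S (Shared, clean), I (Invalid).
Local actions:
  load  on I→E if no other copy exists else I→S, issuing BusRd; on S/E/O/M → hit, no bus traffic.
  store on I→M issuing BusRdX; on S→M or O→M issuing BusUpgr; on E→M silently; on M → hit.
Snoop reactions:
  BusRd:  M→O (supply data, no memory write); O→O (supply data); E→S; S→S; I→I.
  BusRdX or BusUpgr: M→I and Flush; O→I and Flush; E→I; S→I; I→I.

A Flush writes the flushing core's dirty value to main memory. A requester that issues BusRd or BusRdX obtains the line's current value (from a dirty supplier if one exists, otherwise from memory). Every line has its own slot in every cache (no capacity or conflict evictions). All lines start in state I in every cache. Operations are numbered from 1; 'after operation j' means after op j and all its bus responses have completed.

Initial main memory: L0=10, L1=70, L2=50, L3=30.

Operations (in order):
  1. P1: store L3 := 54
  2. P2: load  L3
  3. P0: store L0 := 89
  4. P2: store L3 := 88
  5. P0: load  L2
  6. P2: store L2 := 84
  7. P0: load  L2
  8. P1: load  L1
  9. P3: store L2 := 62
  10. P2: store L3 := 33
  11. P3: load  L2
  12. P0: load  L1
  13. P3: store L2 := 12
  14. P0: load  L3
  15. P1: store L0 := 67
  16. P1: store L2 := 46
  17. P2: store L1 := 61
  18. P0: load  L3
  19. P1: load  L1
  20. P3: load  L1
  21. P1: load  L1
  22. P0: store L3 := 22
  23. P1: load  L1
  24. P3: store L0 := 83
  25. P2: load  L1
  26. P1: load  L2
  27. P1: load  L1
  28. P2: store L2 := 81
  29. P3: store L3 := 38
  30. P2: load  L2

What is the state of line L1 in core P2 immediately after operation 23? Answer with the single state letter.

state = O

[1] P1: store L3 := 54 | P0:I, P1:M(54), P2:I, P3:I | bus: BusRdX
[2] P2: load  L3 | P0:I, P1:O(54), P2:S(54), P3:I | bus: BusRd
[3] P0: store L0 := 89 | P0:M(89), P1:I, P2:I, P3:I | bus: BusRdX
[4] P2: store L3 := 88 | P0:I, P1:I, P2:M(88), P3:I | bus: BusUpgr,Flush
[5] P0: load  L2 | P0:E(50), P1:I, P2:I, P3:I | bus: BusRd
[6] P2: store L2 := 84 | P0:I, P1:I, P2:M(84), P3:I | bus: BusRdX
[7] P0: load  L2 | P0:S(84), P1:I, P2:O(84), P3:I | bus: BusRd
[8] P1: load  L1 | P0:I, P1:E(70), P2:I, P3:I | bus: BusRd
[9] P3: store L2 := 62 | P0:I, P1:I, P2:I, P3:M(62) | bus: BusRdX,Flush
[10] P2: store L3 := 33 | P0:I, P1:I, P2:M(33), P3:I | bus: none
[11] P3: load  L2 | P0:I, P1:I, P2:I, P3:M(62) | bus: none
[12] P0: load  L1 | P0:S(70), P1:S(70), P2:I, P3:I | bus: BusRd
[13] P3: store L2 := 12 | P0:I, P1:I, P2:I, P3:M(12) | bus: none
[14] P0: load  L3 | P0:S(33), P1:I, P2:O(33), P3:I | bus: BusRd
[15] P1: store L0 := 67 | P0:I, P1:M(67), P2:I, P3:I | bus: BusRdX,Flush
[16] P1: store L2 := 46 | P0:I, P1:M(46), P2:I, P3:I | bus: BusRdX,Flush
[17] P2: store L1 := 61 | P0:I, P1:I, P2:M(61), P3:I | bus: BusRdX
[18] P0: load  L3 | P0:S(33), P1:I, P2:O(33), P3:I | bus: none
[19] P1: load  L1 | P0:I, P1:S(61), P2:O(61), P3:I | bus: BusRd
[20] P3: load  L1 | P0:I, P1:S(61), P2:O(61), P3:S(61) | bus: BusRd
[21] P1: load  L1 | P0:I, P1:S(61), P2:O(61), P3:S(61) | bus: none
[22] P0: store L3 := 22 | P0:M(22), P1:I, P2:I, P3:I | bus: BusUpgr,Flush
[23] P1: load  L1 | P0:I, P1:S(61), P2:O(61), P3:S(61) | bus: none
[24] P3: store L0 := 83 | P0:I, P1:I, P2:I, P3:M(83) | bus: BusRdX,Flush
[25] P2: load  L1 | P0:I, P1:S(61), P2:O(61), P3:S(61) | bus: none
[26] P1: load  L2 | P0:I, P1:M(46), P2:I, P3:I | bus: none
[27] P1: load  L1 | P0:I, P1:S(61), P2:O(61), P3:S(61) | bus: none
[28] P2: store L2 := 81 | P0:I, P1:I, P2:M(81), P3:I | bus: BusRdX,Flush
[29] P3: store L3 := 38 | P0:I, P1:I, P2:I, P3:M(38) | bus: BusRdX,Flush
[30] P2: load  L2 | P0:I, P1:I, P2:M(81), P3:I | bus: none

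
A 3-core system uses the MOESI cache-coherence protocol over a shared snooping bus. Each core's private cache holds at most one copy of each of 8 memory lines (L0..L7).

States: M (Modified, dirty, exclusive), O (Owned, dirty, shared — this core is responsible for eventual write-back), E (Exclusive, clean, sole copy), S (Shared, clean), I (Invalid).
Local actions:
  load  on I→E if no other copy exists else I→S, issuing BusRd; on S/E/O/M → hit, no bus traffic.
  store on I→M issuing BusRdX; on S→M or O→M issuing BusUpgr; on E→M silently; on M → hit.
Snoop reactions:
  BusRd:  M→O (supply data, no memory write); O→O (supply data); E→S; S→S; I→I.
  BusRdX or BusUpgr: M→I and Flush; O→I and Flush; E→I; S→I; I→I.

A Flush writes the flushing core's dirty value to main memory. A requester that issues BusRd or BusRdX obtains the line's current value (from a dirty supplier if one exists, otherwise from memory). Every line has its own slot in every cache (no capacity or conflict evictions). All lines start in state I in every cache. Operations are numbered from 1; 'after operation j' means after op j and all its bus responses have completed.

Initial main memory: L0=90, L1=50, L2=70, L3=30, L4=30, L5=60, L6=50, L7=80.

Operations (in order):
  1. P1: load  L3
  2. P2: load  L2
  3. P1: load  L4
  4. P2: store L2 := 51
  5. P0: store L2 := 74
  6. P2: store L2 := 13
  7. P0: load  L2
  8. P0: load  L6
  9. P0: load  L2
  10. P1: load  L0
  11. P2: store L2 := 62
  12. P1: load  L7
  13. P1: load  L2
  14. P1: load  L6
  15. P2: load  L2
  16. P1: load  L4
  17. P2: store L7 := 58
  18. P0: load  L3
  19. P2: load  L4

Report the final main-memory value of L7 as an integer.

  op1 P1: load  L3 → I/E/I on L3; bus BusRd; mem=30
  op2 P2: load  L2 → I/I/E on L2; bus BusRd; mem=70
  op3 P1: load  L4 → I/E/I on L4; bus BusRd; mem=30
  op4 P2: store L2 := 51 → I/I/M on L2; bus (none); mem=70
  op5 P0: store L2 := 74 → M/I/I on L2; bus BusRdX Flush; mem=51
  op6 P2: store L2 := 13 → I/I/M on L2; bus BusRdX Flush; mem=74
  op7 P0: load  L2 → S/I/O on L2; bus BusRd; mem=74
  op8 P0: load  L6 → E/I/I on L6; bus BusRd; mem=50
  op9 P0: load  L2 → S/I/O on L2; bus (none); mem=74
  op10 P1: load  L0 → I/E/I on L0; bus BusRd; mem=90
  op11 P2: store L2 := 62 → I/I/M on L2; bus BusUpgr; mem=74
  op12 P1: load  L7 → I/E/I on L7; bus BusRd; mem=80
  op13 P1: load  L2 → I/S/O on L2; bus BusRd; mem=74
  op14 P1: load  L6 → S/S/I on L6; bus BusRd; mem=50
  op15 P2: load  L2 → I/S/O on L2; bus (none); mem=74
  op16 P1: load  L4 → I/E/I on L4; bus (none); mem=30
  op17 P2: store L7 := 58 → I/I/M on L7; bus BusRdX; mem=80
  op18 P0: load  L3 → S/S/I on L3; bus BusRd; mem=30
  op19 P2: load  L4 → I/S/S on L4; bus BusRd; mem=30

memory[L7] = 80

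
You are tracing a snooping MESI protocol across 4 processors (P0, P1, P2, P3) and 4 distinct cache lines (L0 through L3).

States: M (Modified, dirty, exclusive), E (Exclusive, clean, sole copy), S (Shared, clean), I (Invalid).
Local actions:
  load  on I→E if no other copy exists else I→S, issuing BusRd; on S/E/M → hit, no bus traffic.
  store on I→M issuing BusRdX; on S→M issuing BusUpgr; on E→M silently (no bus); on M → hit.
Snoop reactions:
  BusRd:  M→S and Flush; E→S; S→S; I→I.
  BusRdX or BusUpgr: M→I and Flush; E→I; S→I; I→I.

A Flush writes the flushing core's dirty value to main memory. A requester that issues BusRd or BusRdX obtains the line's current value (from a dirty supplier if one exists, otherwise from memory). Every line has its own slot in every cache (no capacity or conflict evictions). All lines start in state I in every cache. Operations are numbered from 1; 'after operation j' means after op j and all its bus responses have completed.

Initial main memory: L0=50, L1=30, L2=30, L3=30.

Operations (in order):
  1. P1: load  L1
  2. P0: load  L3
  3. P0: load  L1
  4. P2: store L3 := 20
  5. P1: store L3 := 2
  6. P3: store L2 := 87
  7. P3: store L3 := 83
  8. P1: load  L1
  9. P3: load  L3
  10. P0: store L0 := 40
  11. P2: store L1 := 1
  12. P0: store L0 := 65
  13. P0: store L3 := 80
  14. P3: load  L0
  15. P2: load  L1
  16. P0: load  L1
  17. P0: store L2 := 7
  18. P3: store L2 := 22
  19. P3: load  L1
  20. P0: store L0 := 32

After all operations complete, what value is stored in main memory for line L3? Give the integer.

memory[L3] = 83

step 1: P1: load  L1  ⟶  IEII  (L1)  txn=BusRd  M[L1]=30
step 2: P0: load  L3  ⟶  EIII  (L3)  txn=BusRd  M[L3]=30
step 3: P0: load  L1  ⟶  SSII  (L1)  txn=BusRd  M[L1]=30
step 4: P2: store L3 := 20  ⟶  IIMI  (L3)  txn=BusRdX  M[L3]=30
step 5: P1: store L3 := 2  ⟶  IMII  (L3)  txn=BusRdX+Flush  M[L3]=20
step 6: P3: store L2 := 87  ⟶  IIIM  (L2)  txn=BusRdX  M[L2]=30
step 7: P3: store L3 := 83  ⟶  IIIM  (L3)  txn=BusRdX+Flush  M[L3]=2
step 8: P1: load  L1  ⟶  SSII  (L1)  txn=∅  M[L1]=30
step 9: P3: load  L3  ⟶  IIIM  (L3)  txn=∅  M[L3]=2
step 10: P0: store L0 := 40  ⟶  MIII  (L0)  txn=BusRdX  M[L0]=50
step 11: P2: store L1 := 1  ⟶  IIMI  (L1)  txn=BusRdX  M[L1]=30
step 12: P0: store L0 := 65  ⟶  MIII  (L0)  txn=∅  M[L0]=50
step 13: P0: store L3 := 80  ⟶  MIII  (L3)  txn=BusRdX+Flush  M[L3]=83
step 14: P3: load  L0  ⟶  SIIS  (L0)  txn=BusRd+Flush  M[L0]=65
step 15: P2: load  L1  ⟶  IIMI  (L1)  txn=∅  M[L1]=30
step 16: P0: load  L1  ⟶  SISI  (L1)  txn=BusRd+Flush  M[L1]=1
step 17: P0: store L2 := 7  ⟶  MIII  (L2)  txn=BusRdX+Flush  M[L2]=87
step 18: P3: store L2 := 22  ⟶  IIIM  (L2)  txn=BusRdX+Flush  M[L2]=7
step 19: P3: load  L1  ⟶  SISS  (L1)  txn=BusRd  M[L1]=1
step 20: P0: store L0 := 32  ⟶  MIII  (L0)  txn=BusUpgr  M[L0]=65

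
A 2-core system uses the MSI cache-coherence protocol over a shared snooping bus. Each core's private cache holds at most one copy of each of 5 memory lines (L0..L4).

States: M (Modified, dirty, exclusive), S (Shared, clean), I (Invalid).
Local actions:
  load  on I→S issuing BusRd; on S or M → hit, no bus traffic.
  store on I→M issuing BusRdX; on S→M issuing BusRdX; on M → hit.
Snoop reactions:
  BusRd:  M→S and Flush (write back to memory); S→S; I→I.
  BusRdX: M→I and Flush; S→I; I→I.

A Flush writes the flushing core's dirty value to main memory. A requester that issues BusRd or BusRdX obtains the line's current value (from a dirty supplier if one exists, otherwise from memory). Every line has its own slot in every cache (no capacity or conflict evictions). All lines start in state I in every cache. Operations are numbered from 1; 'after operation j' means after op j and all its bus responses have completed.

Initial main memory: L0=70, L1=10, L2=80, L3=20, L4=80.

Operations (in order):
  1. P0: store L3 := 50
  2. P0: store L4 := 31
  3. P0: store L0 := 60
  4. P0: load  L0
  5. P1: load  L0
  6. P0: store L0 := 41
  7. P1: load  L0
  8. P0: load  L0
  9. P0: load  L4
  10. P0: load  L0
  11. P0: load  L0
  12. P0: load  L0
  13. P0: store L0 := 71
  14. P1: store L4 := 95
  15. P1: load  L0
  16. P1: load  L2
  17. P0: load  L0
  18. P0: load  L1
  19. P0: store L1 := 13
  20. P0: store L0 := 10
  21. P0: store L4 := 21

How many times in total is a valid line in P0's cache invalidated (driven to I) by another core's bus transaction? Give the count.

invalidations = 1

1. P0: store L3 := 50  bus=[BusRdX]  L3: P0=M P1=I  mem[L3]=20
2. P0: store L4 := 31  bus=[BusRdX]  L4: P0=M P1=I  mem[L4]=80
3. P0: store L0 := 60  bus=[BusRdX]  L0: P0=M P1=I  mem[L0]=70
4. P0: load  L0  bus=[-]  L0: P0=M P1=I  mem[L0]=70
5. P1: load  L0  bus=[BusRd,Flush]  L0: P0=S P1=S  mem[L0]=60
6. P0: store L0 := 41  bus=[BusRdX]  L0: P0=M P1=I  mem[L0]=60
7. P1: load  L0  bus=[BusRd,Flush]  L0: P0=S P1=S  mem[L0]=41
8. P0: load  L0  bus=[-]  L0: P0=S P1=S  mem[L0]=41
9. P0: load  L4  bus=[-]  L4: P0=M P1=I  mem[L4]=80
10. P0: load  L0  bus=[-]  L0: P0=S P1=S  mem[L0]=41
11. P0: load  L0  bus=[-]  L0: P0=S P1=S  mem[L0]=41
12. P0: load  L0  bus=[-]  L0: P0=S P1=S  mem[L0]=41
13. P0: store L0 := 71  bus=[BusRdX]  L0: P0=M P1=I  mem[L0]=41
14. P1: store L4 := 95  bus=[BusRdX,Flush]  L4: P0=I P1=M  mem[L4]=31
15. P1: load  L0  bus=[BusRd,Flush]  L0: P0=S P1=S  mem[L0]=71
16. P1: load  L2  bus=[BusRd]  L2: P0=I P1=S  mem[L2]=80
17. P0: load  L0  bus=[-]  L0: P0=S P1=S  mem[L0]=71
18. P0: load  L1  bus=[BusRd]  L1: P0=S P1=I  mem[L1]=10
19. P0: store L1 := 13  bus=[BusRdX]  L1: P0=M P1=I  mem[L1]=10
20. P0: store L0 := 10  bus=[BusRdX]  L0: P0=M P1=I  mem[L0]=71
21. P0: store L4 := 21  bus=[BusRdX,Flush]  L4: P0=M P1=I  mem[L4]=95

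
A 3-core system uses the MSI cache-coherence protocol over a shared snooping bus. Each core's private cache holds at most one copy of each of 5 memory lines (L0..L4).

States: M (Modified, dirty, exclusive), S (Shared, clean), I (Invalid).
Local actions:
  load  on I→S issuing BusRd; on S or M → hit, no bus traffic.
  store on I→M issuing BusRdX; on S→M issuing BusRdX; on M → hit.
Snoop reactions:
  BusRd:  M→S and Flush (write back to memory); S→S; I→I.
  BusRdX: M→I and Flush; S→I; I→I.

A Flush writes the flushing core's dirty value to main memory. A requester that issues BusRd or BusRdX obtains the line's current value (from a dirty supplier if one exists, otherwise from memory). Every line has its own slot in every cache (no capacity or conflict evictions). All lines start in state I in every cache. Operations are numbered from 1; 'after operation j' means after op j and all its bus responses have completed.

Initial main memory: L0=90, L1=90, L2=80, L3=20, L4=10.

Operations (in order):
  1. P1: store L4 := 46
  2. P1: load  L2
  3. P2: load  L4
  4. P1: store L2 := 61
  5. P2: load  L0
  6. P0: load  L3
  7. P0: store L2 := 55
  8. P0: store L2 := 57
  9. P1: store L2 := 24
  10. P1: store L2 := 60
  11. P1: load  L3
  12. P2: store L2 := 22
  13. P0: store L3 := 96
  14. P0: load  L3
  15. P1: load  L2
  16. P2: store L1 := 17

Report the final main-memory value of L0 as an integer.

step 1: P1: store L4 := 46  ⟶  IMI  (L4)  txn=BusRdX  M[L4]=10
step 2: P1: load  L2  ⟶  ISI  (L2)  txn=BusRd  M[L2]=80
step 3: P2: load  L4  ⟶  ISS  (L4)  txn=BusRd+Flush  M[L4]=46
step 4: P1: store L2 := 61  ⟶  IMI  (L2)  txn=BusRdX  M[L2]=80
step 5: P2: load  L0  ⟶  IIS  (L0)  txn=BusRd  M[L0]=90
step 6: P0: load  L3  ⟶  SII  (L3)  txn=BusRd  M[L3]=20
step 7: P0: store L2 := 55  ⟶  MII  (L2)  txn=BusRdX+Flush  M[L2]=61
step 8: P0: store L2 := 57  ⟶  MII  (L2)  txn=∅  M[L2]=61
step 9: P1: store L2 := 24  ⟶  IMI  (L2)  txn=BusRdX+Flush  M[L2]=57
step 10: P1: store L2 := 60  ⟶  IMI  (L2)  txn=∅  M[L2]=57
step 11: P1: load  L3  ⟶  SSI  (L3)  txn=BusRd  M[L3]=20
step 12: P2: store L2 := 22  ⟶  IIM  (L2)  txn=BusRdX+Flush  M[L2]=60
step 13: P0: store L3 := 96  ⟶  MII  (L3)  txn=BusRdX  M[L3]=20
step 14: P0: load  L3  ⟶  MII  (L3)  txn=∅  M[L3]=20
step 15: P1: load  L2  ⟶  ISS  (L2)  txn=BusRd+Flush  M[L2]=22
step 16: P2: store L1 := 17  ⟶  IIM  (L1)  txn=BusRdX  M[L1]=90

memory[L0] = 90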